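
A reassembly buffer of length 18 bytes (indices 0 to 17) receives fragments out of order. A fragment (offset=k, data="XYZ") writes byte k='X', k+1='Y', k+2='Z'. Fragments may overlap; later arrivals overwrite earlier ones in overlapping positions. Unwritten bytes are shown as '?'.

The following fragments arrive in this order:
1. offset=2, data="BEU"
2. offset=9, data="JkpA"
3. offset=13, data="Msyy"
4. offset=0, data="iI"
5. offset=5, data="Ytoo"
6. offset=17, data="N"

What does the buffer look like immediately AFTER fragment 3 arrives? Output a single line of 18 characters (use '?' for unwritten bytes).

Fragment 1: offset=2 data="BEU" -> buffer=??BEU?????????????
Fragment 2: offset=9 data="JkpA" -> buffer=??BEU????JkpA?????
Fragment 3: offset=13 data="Msyy" -> buffer=??BEU????JkpAMsyy?

Answer: ??BEU????JkpAMsyy?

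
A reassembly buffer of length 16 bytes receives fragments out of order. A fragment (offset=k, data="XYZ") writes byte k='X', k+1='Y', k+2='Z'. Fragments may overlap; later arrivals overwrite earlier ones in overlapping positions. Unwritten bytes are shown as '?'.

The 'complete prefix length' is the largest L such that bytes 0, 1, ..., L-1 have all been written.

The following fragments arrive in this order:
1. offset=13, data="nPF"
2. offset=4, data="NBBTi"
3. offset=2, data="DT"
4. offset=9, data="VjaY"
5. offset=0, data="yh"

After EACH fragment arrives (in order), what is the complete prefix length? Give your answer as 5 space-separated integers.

Answer: 0 0 0 0 16

Derivation:
Fragment 1: offset=13 data="nPF" -> buffer=?????????????nPF -> prefix_len=0
Fragment 2: offset=4 data="NBBTi" -> buffer=????NBBTi????nPF -> prefix_len=0
Fragment 3: offset=2 data="DT" -> buffer=??DTNBBTi????nPF -> prefix_len=0
Fragment 4: offset=9 data="VjaY" -> buffer=??DTNBBTiVjaYnPF -> prefix_len=0
Fragment 5: offset=0 data="yh" -> buffer=yhDTNBBTiVjaYnPF -> prefix_len=16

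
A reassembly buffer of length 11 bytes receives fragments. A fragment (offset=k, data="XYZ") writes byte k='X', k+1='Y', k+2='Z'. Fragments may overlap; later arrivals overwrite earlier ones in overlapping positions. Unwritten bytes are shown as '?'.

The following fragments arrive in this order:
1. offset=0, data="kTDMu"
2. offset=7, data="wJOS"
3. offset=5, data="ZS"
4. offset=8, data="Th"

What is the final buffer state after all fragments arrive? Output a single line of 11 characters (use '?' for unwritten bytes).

Answer: kTDMuZSwThS

Derivation:
Fragment 1: offset=0 data="kTDMu" -> buffer=kTDMu??????
Fragment 2: offset=7 data="wJOS" -> buffer=kTDMu??wJOS
Fragment 3: offset=5 data="ZS" -> buffer=kTDMuZSwJOS
Fragment 4: offset=8 data="Th" -> buffer=kTDMuZSwThS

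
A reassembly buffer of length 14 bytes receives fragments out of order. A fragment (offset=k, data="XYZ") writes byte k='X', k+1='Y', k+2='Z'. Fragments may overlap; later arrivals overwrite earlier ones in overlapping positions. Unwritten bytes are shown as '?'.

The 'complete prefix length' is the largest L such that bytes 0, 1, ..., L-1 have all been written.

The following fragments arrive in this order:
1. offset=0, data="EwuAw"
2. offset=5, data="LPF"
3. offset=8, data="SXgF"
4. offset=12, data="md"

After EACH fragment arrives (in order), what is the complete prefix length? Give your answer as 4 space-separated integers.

Fragment 1: offset=0 data="EwuAw" -> buffer=EwuAw????????? -> prefix_len=5
Fragment 2: offset=5 data="LPF" -> buffer=EwuAwLPF?????? -> prefix_len=8
Fragment 3: offset=8 data="SXgF" -> buffer=EwuAwLPFSXgF?? -> prefix_len=12
Fragment 4: offset=12 data="md" -> buffer=EwuAwLPFSXgFmd -> prefix_len=14

Answer: 5 8 12 14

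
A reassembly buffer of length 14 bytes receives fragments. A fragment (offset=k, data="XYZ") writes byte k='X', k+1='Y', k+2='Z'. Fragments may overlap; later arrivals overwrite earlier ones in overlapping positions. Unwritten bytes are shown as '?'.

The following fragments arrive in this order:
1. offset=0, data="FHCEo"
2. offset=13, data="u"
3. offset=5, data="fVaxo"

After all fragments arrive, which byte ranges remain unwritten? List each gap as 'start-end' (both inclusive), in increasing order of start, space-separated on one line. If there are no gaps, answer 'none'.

Fragment 1: offset=0 len=5
Fragment 2: offset=13 len=1
Fragment 3: offset=5 len=5
Gaps: 10-12

Answer: 10-12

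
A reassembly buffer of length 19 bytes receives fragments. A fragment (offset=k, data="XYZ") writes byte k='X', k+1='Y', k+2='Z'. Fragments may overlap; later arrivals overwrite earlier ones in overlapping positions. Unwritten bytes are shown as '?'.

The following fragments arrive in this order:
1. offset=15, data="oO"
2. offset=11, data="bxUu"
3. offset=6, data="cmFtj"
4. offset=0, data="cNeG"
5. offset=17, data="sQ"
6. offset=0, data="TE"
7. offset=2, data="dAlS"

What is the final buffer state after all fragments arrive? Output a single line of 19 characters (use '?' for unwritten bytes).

Fragment 1: offset=15 data="oO" -> buffer=???????????????oO??
Fragment 2: offset=11 data="bxUu" -> buffer=???????????bxUuoO??
Fragment 3: offset=6 data="cmFtj" -> buffer=??????cmFtjbxUuoO??
Fragment 4: offset=0 data="cNeG" -> buffer=cNeG??cmFtjbxUuoO??
Fragment 5: offset=17 data="sQ" -> buffer=cNeG??cmFtjbxUuoOsQ
Fragment 6: offset=0 data="TE" -> buffer=TEeG??cmFtjbxUuoOsQ
Fragment 7: offset=2 data="dAlS" -> buffer=TEdAlScmFtjbxUuoOsQ

Answer: TEdAlScmFtjbxUuoOsQ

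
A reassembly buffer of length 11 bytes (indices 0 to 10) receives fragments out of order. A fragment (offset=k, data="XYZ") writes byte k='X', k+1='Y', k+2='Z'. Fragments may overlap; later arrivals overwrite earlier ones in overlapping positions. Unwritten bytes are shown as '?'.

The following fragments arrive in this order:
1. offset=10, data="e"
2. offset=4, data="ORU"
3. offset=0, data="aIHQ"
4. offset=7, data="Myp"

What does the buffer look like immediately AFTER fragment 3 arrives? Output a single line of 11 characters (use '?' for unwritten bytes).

Answer: aIHQORU???e

Derivation:
Fragment 1: offset=10 data="e" -> buffer=??????????e
Fragment 2: offset=4 data="ORU" -> buffer=????ORU???e
Fragment 3: offset=0 data="aIHQ" -> buffer=aIHQORU???e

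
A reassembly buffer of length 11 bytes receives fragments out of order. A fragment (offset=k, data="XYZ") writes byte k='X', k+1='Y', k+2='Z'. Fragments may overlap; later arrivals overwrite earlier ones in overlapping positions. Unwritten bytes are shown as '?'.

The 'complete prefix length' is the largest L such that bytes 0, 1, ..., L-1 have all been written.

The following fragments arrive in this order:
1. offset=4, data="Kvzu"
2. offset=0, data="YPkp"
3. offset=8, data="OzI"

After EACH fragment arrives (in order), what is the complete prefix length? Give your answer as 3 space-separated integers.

Answer: 0 8 11

Derivation:
Fragment 1: offset=4 data="Kvzu" -> buffer=????Kvzu??? -> prefix_len=0
Fragment 2: offset=0 data="YPkp" -> buffer=YPkpKvzu??? -> prefix_len=8
Fragment 3: offset=8 data="OzI" -> buffer=YPkpKvzuOzI -> prefix_len=11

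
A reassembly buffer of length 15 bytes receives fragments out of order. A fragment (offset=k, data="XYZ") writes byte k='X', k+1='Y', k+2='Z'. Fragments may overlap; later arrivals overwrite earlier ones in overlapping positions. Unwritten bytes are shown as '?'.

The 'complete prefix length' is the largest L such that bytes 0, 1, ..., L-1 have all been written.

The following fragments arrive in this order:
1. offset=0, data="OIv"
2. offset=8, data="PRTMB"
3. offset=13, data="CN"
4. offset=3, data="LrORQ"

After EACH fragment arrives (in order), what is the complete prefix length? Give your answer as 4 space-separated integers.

Answer: 3 3 3 15

Derivation:
Fragment 1: offset=0 data="OIv" -> buffer=OIv???????????? -> prefix_len=3
Fragment 2: offset=8 data="PRTMB" -> buffer=OIv?????PRTMB?? -> prefix_len=3
Fragment 3: offset=13 data="CN" -> buffer=OIv?????PRTMBCN -> prefix_len=3
Fragment 4: offset=3 data="LrORQ" -> buffer=OIvLrORQPRTMBCN -> prefix_len=15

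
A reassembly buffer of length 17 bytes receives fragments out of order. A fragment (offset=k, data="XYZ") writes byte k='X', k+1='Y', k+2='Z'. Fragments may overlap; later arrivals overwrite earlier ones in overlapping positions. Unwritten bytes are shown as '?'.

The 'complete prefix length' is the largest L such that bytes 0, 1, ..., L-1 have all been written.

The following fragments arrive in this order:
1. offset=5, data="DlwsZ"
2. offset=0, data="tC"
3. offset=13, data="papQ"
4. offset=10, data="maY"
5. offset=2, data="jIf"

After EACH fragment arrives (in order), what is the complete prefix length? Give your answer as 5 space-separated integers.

Fragment 1: offset=5 data="DlwsZ" -> buffer=?????DlwsZ??????? -> prefix_len=0
Fragment 2: offset=0 data="tC" -> buffer=tC???DlwsZ??????? -> prefix_len=2
Fragment 3: offset=13 data="papQ" -> buffer=tC???DlwsZ???papQ -> prefix_len=2
Fragment 4: offset=10 data="maY" -> buffer=tC???DlwsZmaYpapQ -> prefix_len=2
Fragment 5: offset=2 data="jIf" -> buffer=tCjIfDlwsZmaYpapQ -> prefix_len=17

Answer: 0 2 2 2 17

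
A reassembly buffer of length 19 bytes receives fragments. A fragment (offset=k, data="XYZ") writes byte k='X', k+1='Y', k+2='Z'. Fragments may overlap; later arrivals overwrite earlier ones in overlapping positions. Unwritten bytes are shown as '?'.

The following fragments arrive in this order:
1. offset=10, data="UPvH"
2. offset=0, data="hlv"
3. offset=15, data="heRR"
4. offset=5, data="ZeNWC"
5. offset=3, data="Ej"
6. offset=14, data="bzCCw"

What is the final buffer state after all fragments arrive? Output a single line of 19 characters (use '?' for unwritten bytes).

Fragment 1: offset=10 data="UPvH" -> buffer=??????????UPvH?????
Fragment 2: offset=0 data="hlv" -> buffer=hlv???????UPvH?????
Fragment 3: offset=15 data="heRR" -> buffer=hlv???????UPvH?heRR
Fragment 4: offset=5 data="ZeNWC" -> buffer=hlv??ZeNWCUPvH?heRR
Fragment 5: offset=3 data="Ej" -> buffer=hlvEjZeNWCUPvH?heRR
Fragment 6: offset=14 data="bzCCw" -> buffer=hlvEjZeNWCUPvHbzCCw

Answer: hlvEjZeNWCUPvHbzCCw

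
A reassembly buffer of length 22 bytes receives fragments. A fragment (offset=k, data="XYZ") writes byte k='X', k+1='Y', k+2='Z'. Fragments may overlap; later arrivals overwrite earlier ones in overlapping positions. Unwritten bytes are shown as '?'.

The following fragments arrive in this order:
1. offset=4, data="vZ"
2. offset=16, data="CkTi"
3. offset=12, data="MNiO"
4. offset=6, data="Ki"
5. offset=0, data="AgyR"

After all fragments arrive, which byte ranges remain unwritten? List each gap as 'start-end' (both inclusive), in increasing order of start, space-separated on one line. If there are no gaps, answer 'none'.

Answer: 8-11 20-21

Derivation:
Fragment 1: offset=4 len=2
Fragment 2: offset=16 len=4
Fragment 3: offset=12 len=4
Fragment 4: offset=6 len=2
Fragment 5: offset=0 len=4
Gaps: 8-11 20-21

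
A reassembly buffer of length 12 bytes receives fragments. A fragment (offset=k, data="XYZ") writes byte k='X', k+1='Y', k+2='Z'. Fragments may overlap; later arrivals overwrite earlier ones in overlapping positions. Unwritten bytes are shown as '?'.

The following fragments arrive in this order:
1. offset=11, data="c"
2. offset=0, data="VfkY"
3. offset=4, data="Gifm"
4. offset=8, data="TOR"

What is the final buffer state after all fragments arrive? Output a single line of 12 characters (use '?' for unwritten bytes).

Fragment 1: offset=11 data="c" -> buffer=???????????c
Fragment 2: offset=0 data="VfkY" -> buffer=VfkY???????c
Fragment 3: offset=4 data="Gifm" -> buffer=VfkYGifm???c
Fragment 4: offset=8 data="TOR" -> buffer=VfkYGifmTORc

Answer: VfkYGifmTORc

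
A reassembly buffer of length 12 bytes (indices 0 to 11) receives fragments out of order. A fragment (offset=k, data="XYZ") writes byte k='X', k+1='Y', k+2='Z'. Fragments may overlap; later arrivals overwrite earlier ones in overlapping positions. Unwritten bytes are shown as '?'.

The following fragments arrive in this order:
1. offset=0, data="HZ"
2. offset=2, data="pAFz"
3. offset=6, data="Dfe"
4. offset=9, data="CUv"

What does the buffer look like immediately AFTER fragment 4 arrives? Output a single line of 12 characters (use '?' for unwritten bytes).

Fragment 1: offset=0 data="HZ" -> buffer=HZ??????????
Fragment 2: offset=2 data="pAFz" -> buffer=HZpAFz??????
Fragment 3: offset=6 data="Dfe" -> buffer=HZpAFzDfe???
Fragment 4: offset=9 data="CUv" -> buffer=HZpAFzDfeCUv

Answer: HZpAFzDfeCUv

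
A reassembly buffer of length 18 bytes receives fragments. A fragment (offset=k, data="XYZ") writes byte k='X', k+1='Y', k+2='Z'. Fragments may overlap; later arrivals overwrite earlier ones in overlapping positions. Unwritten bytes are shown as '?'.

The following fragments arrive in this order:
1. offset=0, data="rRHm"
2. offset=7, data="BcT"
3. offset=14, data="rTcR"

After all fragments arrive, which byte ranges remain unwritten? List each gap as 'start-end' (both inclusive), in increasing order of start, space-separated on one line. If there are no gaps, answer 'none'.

Answer: 4-6 10-13

Derivation:
Fragment 1: offset=0 len=4
Fragment 2: offset=7 len=3
Fragment 3: offset=14 len=4
Gaps: 4-6 10-13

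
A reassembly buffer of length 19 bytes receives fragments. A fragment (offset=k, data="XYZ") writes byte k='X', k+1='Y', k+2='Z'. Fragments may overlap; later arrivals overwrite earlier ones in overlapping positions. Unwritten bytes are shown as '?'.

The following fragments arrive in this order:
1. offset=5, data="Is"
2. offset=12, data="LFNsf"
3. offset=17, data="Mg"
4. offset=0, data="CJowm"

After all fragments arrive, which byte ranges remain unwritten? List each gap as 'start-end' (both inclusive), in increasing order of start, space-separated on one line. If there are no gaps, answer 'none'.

Answer: 7-11

Derivation:
Fragment 1: offset=5 len=2
Fragment 2: offset=12 len=5
Fragment 3: offset=17 len=2
Fragment 4: offset=0 len=5
Gaps: 7-11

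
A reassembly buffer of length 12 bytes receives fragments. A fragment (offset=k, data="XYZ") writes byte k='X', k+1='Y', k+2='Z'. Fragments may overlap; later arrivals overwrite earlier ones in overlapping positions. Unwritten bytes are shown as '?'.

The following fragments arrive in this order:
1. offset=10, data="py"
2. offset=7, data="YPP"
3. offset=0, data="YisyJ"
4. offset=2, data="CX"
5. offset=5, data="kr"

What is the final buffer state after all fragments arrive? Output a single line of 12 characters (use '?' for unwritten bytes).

Answer: YiCXJkrYPPpy

Derivation:
Fragment 1: offset=10 data="py" -> buffer=??????????py
Fragment 2: offset=7 data="YPP" -> buffer=???????YPPpy
Fragment 3: offset=0 data="YisyJ" -> buffer=YisyJ??YPPpy
Fragment 4: offset=2 data="CX" -> buffer=YiCXJ??YPPpy
Fragment 5: offset=5 data="kr" -> buffer=YiCXJkrYPPpy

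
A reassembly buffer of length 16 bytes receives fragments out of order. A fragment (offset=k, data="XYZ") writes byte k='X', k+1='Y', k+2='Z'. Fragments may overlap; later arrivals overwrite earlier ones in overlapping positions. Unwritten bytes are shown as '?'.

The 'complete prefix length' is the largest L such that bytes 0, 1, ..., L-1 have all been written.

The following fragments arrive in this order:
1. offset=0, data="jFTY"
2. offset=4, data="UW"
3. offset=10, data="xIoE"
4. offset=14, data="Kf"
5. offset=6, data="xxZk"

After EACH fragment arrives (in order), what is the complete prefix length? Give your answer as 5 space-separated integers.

Fragment 1: offset=0 data="jFTY" -> buffer=jFTY???????????? -> prefix_len=4
Fragment 2: offset=4 data="UW" -> buffer=jFTYUW?????????? -> prefix_len=6
Fragment 3: offset=10 data="xIoE" -> buffer=jFTYUW????xIoE?? -> prefix_len=6
Fragment 4: offset=14 data="Kf" -> buffer=jFTYUW????xIoEKf -> prefix_len=6
Fragment 5: offset=6 data="xxZk" -> buffer=jFTYUWxxZkxIoEKf -> prefix_len=16

Answer: 4 6 6 6 16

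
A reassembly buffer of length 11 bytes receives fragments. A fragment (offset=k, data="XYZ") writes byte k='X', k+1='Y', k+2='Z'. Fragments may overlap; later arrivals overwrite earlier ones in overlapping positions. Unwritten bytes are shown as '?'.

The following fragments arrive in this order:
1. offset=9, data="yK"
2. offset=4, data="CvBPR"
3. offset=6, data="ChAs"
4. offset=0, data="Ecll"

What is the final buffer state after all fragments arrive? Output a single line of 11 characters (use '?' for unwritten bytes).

Fragment 1: offset=9 data="yK" -> buffer=?????????yK
Fragment 2: offset=4 data="CvBPR" -> buffer=????CvBPRyK
Fragment 3: offset=6 data="ChAs" -> buffer=????CvChAsK
Fragment 4: offset=0 data="Ecll" -> buffer=EcllCvChAsK

Answer: EcllCvChAsK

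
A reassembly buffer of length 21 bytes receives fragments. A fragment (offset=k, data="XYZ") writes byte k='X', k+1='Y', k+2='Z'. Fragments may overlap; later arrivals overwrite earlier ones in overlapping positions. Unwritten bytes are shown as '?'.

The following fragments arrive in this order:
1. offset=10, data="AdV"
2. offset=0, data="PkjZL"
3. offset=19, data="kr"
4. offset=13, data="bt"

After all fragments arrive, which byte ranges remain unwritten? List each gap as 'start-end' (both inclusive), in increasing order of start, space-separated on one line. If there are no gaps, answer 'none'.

Answer: 5-9 15-18

Derivation:
Fragment 1: offset=10 len=3
Fragment 2: offset=0 len=5
Fragment 3: offset=19 len=2
Fragment 4: offset=13 len=2
Gaps: 5-9 15-18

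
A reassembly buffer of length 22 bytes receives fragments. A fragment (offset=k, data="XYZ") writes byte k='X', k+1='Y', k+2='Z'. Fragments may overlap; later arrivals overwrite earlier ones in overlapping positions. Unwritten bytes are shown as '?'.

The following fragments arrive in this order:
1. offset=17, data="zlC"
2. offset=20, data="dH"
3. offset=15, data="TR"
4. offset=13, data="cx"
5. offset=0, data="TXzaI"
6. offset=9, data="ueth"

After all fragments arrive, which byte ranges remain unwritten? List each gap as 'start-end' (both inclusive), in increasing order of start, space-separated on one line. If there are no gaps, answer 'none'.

Fragment 1: offset=17 len=3
Fragment 2: offset=20 len=2
Fragment 3: offset=15 len=2
Fragment 4: offset=13 len=2
Fragment 5: offset=0 len=5
Fragment 6: offset=9 len=4
Gaps: 5-8

Answer: 5-8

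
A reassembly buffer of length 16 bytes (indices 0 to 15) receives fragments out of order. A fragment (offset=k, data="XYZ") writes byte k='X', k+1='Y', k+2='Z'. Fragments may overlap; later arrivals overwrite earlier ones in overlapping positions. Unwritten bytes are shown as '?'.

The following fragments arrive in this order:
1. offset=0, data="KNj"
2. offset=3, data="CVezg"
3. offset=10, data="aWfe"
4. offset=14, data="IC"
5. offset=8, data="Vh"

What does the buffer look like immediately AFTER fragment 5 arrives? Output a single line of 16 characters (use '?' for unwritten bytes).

Fragment 1: offset=0 data="KNj" -> buffer=KNj?????????????
Fragment 2: offset=3 data="CVezg" -> buffer=KNjCVezg????????
Fragment 3: offset=10 data="aWfe" -> buffer=KNjCVezg??aWfe??
Fragment 4: offset=14 data="IC" -> buffer=KNjCVezg??aWfeIC
Fragment 5: offset=8 data="Vh" -> buffer=KNjCVezgVhaWfeIC

Answer: KNjCVezgVhaWfeIC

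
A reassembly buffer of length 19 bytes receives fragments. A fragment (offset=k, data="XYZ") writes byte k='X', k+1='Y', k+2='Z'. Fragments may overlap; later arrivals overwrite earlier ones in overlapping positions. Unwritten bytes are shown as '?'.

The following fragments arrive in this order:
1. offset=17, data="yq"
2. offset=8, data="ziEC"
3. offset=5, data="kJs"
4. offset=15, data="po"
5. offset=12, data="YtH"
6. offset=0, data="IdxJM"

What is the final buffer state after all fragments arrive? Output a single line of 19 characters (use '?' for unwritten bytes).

Answer: IdxJMkJsziECYtHpoyq

Derivation:
Fragment 1: offset=17 data="yq" -> buffer=?????????????????yq
Fragment 2: offset=8 data="ziEC" -> buffer=????????ziEC?????yq
Fragment 3: offset=5 data="kJs" -> buffer=?????kJsziEC?????yq
Fragment 4: offset=15 data="po" -> buffer=?????kJsziEC???poyq
Fragment 5: offset=12 data="YtH" -> buffer=?????kJsziECYtHpoyq
Fragment 6: offset=0 data="IdxJM" -> buffer=IdxJMkJsziECYtHpoyq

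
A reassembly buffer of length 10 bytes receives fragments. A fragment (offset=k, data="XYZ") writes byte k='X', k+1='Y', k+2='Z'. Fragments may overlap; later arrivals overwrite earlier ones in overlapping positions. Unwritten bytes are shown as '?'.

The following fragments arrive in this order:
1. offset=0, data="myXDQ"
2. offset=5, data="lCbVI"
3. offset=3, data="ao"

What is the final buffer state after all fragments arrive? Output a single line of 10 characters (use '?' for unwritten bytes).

Fragment 1: offset=0 data="myXDQ" -> buffer=myXDQ?????
Fragment 2: offset=5 data="lCbVI" -> buffer=myXDQlCbVI
Fragment 3: offset=3 data="ao" -> buffer=myXaolCbVI

Answer: myXaolCbVI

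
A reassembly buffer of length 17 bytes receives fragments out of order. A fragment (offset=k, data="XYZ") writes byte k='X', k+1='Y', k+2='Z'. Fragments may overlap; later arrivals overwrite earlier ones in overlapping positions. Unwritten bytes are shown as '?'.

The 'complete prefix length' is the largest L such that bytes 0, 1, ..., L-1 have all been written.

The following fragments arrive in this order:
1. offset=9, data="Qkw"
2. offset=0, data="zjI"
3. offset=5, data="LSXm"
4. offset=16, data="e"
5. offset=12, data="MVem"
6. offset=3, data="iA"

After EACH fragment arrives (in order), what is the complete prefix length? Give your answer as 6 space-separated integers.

Answer: 0 3 3 3 3 17

Derivation:
Fragment 1: offset=9 data="Qkw" -> buffer=?????????Qkw????? -> prefix_len=0
Fragment 2: offset=0 data="zjI" -> buffer=zjI??????Qkw????? -> prefix_len=3
Fragment 3: offset=5 data="LSXm" -> buffer=zjI??LSXmQkw????? -> prefix_len=3
Fragment 4: offset=16 data="e" -> buffer=zjI??LSXmQkw????e -> prefix_len=3
Fragment 5: offset=12 data="MVem" -> buffer=zjI??LSXmQkwMVeme -> prefix_len=3
Fragment 6: offset=3 data="iA" -> buffer=zjIiALSXmQkwMVeme -> prefix_len=17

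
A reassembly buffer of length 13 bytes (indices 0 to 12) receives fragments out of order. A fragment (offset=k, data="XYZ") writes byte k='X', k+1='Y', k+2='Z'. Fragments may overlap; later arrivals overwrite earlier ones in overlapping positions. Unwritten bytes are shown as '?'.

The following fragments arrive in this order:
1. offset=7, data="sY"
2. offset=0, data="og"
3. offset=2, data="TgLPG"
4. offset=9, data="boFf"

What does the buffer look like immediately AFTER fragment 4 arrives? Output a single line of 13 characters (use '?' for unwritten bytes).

Fragment 1: offset=7 data="sY" -> buffer=???????sY????
Fragment 2: offset=0 data="og" -> buffer=og?????sY????
Fragment 3: offset=2 data="TgLPG" -> buffer=ogTgLPGsY????
Fragment 4: offset=9 data="boFf" -> buffer=ogTgLPGsYboFf

Answer: ogTgLPGsYboFf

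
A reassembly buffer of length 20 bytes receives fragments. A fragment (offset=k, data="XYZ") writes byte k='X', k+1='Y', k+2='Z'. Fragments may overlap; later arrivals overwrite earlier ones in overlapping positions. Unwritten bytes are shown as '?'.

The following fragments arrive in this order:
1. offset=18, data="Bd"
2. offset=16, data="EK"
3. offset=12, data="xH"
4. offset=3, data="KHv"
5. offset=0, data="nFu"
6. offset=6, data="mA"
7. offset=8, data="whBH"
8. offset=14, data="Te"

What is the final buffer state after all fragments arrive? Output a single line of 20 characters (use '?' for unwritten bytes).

Fragment 1: offset=18 data="Bd" -> buffer=??????????????????Bd
Fragment 2: offset=16 data="EK" -> buffer=????????????????EKBd
Fragment 3: offset=12 data="xH" -> buffer=????????????xH??EKBd
Fragment 4: offset=3 data="KHv" -> buffer=???KHv??????xH??EKBd
Fragment 5: offset=0 data="nFu" -> buffer=nFuKHv??????xH??EKBd
Fragment 6: offset=6 data="mA" -> buffer=nFuKHvmA????xH??EKBd
Fragment 7: offset=8 data="whBH" -> buffer=nFuKHvmAwhBHxH??EKBd
Fragment 8: offset=14 data="Te" -> buffer=nFuKHvmAwhBHxHTeEKBd

Answer: nFuKHvmAwhBHxHTeEKBd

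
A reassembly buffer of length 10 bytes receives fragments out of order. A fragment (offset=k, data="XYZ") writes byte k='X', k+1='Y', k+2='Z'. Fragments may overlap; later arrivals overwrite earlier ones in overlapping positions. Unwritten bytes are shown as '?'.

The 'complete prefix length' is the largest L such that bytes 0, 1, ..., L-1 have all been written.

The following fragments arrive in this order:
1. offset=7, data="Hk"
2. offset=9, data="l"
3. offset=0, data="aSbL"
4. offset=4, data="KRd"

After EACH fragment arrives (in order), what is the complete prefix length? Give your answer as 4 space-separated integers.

Answer: 0 0 4 10

Derivation:
Fragment 1: offset=7 data="Hk" -> buffer=???????Hk? -> prefix_len=0
Fragment 2: offset=9 data="l" -> buffer=???????Hkl -> prefix_len=0
Fragment 3: offset=0 data="aSbL" -> buffer=aSbL???Hkl -> prefix_len=4
Fragment 4: offset=4 data="KRd" -> buffer=aSbLKRdHkl -> prefix_len=10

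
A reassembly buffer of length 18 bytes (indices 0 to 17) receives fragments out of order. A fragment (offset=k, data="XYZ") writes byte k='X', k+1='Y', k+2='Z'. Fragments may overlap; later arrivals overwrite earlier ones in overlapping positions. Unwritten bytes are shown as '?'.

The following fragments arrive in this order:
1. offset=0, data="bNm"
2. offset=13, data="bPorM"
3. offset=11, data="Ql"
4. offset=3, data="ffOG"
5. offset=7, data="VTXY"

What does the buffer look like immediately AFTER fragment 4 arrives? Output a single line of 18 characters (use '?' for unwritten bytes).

Answer: bNmffOG????QlbPorM

Derivation:
Fragment 1: offset=0 data="bNm" -> buffer=bNm???????????????
Fragment 2: offset=13 data="bPorM" -> buffer=bNm??????????bPorM
Fragment 3: offset=11 data="Ql" -> buffer=bNm????????QlbPorM
Fragment 4: offset=3 data="ffOG" -> buffer=bNmffOG????QlbPorM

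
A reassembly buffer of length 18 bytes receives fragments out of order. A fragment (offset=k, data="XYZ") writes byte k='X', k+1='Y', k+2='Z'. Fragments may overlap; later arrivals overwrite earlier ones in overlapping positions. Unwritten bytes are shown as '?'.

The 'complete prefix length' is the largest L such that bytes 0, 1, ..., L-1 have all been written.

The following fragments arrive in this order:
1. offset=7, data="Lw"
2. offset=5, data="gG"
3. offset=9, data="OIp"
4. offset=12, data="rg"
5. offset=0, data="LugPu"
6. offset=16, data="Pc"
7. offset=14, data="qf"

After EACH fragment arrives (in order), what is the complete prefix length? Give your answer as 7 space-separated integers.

Fragment 1: offset=7 data="Lw" -> buffer=???????Lw????????? -> prefix_len=0
Fragment 2: offset=5 data="gG" -> buffer=?????gGLw????????? -> prefix_len=0
Fragment 3: offset=9 data="OIp" -> buffer=?????gGLwOIp?????? -> prefix_len=0
Fragment 4: offset=12 data="rg" -> buffer=?????gGLwOIprg???? -> prefix_len=0
Fragment 5: offset=0 data="LugPu" -> buffer=LugPugGLwOIprg???? -> prefix_len=14
Fragment 6: offset=16 data="Pc" -> buffer=LugPugGLwOIprg??Pc -> prefix_len=14
Fragment 7: offset=14 data="qf" -> buffer=LugPugGLwOIprgqfPc -> prefix_len=18

Answer: 0 0 0 0 14 14 18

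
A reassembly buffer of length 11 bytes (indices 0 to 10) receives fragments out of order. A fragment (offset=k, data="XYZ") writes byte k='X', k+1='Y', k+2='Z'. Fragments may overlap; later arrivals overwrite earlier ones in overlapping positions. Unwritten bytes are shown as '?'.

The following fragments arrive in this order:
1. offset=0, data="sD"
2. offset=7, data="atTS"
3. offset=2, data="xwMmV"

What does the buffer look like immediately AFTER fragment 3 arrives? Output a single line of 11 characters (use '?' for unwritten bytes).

Answer: sDxwMmVatTS

Derivation:
Fragment 1: offset=0 data="sD" -> buffer=sD?????????
Fragment 2: offset=7 data="atTS" -> buffer=sD?????atTS
Fragment 3: offset=2 data="xwMmV" -> buffer=sDxwMmVatTS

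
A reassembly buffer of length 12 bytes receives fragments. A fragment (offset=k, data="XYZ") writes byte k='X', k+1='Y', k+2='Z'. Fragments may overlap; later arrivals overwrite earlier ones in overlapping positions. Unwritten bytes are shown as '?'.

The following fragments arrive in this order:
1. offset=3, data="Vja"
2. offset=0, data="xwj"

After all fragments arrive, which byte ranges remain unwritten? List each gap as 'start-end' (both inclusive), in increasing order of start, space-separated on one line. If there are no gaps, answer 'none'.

Answer: 6-11

Derivation:
Fragment 1: offset=3 len=3
Fragment 2: offset=0 len=3
Gaps: 6-11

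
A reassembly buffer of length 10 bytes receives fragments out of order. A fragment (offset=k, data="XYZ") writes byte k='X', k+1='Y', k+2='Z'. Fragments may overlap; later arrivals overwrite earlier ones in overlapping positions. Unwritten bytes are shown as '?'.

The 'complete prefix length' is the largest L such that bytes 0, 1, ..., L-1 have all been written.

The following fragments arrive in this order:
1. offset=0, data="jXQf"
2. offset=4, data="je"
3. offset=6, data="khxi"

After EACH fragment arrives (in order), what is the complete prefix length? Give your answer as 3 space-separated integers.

Answer: 4 6 10

Derivation:
Fragment 1: offset=0 data="jXQf" -> buffer=jXQf?????? -> prefix_len=4
Fragment 2: offset=4 data="je" -> buffer=jXQfje???? -> prefix_len=6
Fragment 3: offset=6 data="khxi" -> buffer=jXQfjekhxi -> prefix_len=10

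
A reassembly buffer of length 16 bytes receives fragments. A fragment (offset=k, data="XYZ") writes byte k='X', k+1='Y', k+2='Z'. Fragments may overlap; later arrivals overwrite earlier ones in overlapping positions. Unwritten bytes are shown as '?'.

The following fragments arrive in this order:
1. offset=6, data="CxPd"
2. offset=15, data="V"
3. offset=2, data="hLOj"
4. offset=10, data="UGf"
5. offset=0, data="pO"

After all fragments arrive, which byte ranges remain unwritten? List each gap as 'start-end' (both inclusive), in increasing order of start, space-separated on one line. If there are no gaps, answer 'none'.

Answer: 13-14

Derivation:
Fragment 1: offset=6 len=4
Fragment 2: offset=15 len=1
Fragment 3: offset=2 len=4
Fragment 4: offset=10 len=3
Fragment 5: offset=0 len=2
Gaps: 13-14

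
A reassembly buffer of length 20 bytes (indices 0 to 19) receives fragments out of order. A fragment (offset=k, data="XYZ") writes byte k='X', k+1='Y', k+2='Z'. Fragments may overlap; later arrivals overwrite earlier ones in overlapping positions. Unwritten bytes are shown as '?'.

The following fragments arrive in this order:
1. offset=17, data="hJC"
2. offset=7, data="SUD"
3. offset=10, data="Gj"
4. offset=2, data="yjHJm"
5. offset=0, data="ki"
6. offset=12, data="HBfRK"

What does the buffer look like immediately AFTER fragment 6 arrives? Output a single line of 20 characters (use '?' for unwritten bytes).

Answer: kiyjHJmSUDGjHBfRKhJC

Derivation:
Fragment 1: offset=17 data="hJC" -> buffer=?????????????????hJC
Fragment 2: offset=7 data="SUD" -> buffer=???????SUD???????hJC
Fragment 3: offset=10 data="Gj" -> buffer=???????SUDGj?????hJC
Fragment 4: offset=2 data="yjHJm" -> buffer=??yjHJmSUDGj?????hJC
Fragment 5: offset=0 data="ki" -> buffer=kiyjHJmSUDGj?????hJC
Fragment 6: offset=12 data="HBfRK" -> buffer=kiyjHJmSUDGjHBfRKhJC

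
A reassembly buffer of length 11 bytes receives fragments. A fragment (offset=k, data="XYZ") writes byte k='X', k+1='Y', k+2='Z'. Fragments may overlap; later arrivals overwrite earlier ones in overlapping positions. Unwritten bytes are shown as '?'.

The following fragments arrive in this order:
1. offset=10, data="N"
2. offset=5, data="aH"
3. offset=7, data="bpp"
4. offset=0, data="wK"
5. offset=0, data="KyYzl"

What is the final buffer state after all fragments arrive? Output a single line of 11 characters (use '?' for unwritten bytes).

Fragment 1: offset=10 data="N" -> buffer=??????????N
Fragment 2: offset=5 data="aH" -> buffer=?????aH???N
Fragment 3: offset=7 data="bpp" -> buffer=?????aHbppN
Fragment 4: offset=0 data="wK" -> buffer=wK???aHbppN
Fragment 5: offset=0 data="KyYzl" -> buffer=KyYzlaHbppN

Answer: KyYzlaHbppN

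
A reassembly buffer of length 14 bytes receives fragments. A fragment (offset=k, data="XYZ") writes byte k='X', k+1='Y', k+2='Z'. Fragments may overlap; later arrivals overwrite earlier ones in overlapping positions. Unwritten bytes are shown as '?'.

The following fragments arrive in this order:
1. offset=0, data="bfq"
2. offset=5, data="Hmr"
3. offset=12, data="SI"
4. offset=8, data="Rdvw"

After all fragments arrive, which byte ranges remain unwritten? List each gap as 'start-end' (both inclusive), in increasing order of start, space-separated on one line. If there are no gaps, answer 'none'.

Fragment 1: offset=0 len=3
Fragment 2: offset=5 len=3
Fragment 3: offset=12 len=2
Fragment 4: offset=8 len=4
Gaps: 3-4

Answer: 3-4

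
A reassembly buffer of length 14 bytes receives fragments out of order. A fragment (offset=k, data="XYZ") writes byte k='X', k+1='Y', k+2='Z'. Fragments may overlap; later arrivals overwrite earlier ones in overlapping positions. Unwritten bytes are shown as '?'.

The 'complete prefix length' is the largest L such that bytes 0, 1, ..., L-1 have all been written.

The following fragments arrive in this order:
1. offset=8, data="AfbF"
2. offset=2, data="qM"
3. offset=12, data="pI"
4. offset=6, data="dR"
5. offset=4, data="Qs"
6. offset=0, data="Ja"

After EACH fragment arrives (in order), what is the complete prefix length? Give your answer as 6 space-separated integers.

Fragment 1: offset=8 data="AfbF" -> buffer=????????AfbF?? -> prefix_len=0
Fragment 2: offset=2 data="qM" -> buffer=??qM????AfbF?? -> prefix_len=0
Fragment 3: offset=12 data="pI" -> buffer=??qM????AfbFpI -> prefix_len=0
Fragment 4: offset=6 data="dR" -> buffer=??qM??dRAfbFpI -> prefix_len=0
Fragment 5: offset=4 data="Qs" -> buffer=??qMQsdRAfbFpI -> prefix_len=0
Fragment 6: offset=0 data="Ja" -> buffer=JaqMQsdRAfbFpI -> prefix_len=14

Answer: 0 0 0 0 0 14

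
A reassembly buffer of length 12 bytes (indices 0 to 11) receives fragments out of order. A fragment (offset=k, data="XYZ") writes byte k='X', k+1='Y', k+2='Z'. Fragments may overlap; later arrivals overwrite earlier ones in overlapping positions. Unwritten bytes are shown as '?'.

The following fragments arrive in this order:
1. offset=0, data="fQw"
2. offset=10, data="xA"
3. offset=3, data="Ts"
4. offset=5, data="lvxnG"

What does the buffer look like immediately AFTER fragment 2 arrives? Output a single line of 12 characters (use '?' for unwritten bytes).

Answer: fQw???????xA

Derivation:
Fragment 1: offset=0 data="fQw" -> buffer=fQw?????????
Fragment 2: offset=10 data="xA" -> buffer=fQw???????xA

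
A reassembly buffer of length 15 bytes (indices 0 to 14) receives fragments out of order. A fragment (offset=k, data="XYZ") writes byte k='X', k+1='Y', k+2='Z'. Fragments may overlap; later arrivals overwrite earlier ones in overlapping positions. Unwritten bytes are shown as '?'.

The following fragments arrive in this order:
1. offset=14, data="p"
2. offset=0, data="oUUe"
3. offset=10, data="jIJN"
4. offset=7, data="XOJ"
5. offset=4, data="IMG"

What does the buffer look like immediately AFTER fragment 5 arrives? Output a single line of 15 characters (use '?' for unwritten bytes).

Fragment 1: offset=14 data="p" -> buffer=??????????????p
Fragment 2: offset=0 data="oUUe" -> buffer=oUUe??????????p
Fragment 3: offset=10 data="jIJN" -> buffer=oUUe??????jIJNp
Fragment 4: offset=7 data="XOJ" -> buffer=oUUe???XOJjIJNp
Fragment 5: offset=4 data="IMG" -> buffer=oUUeIMGXOJjIJNp

Answer: oUUeIMGXOJjIJNp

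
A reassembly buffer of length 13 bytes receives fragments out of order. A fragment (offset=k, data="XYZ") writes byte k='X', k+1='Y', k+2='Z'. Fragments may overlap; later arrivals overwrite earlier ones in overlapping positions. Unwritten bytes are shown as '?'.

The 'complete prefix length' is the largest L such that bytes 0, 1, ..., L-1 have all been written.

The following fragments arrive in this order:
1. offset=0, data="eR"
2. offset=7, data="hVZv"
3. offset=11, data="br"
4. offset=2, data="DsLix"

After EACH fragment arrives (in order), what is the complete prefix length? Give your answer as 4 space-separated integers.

Answer: 2 2 2 13

Derivation:
Fragment 1: offset=0 data="eR" -> buffer=eR??????????? -> prefix_len=2
Fragment 2: offset=7 data="hVZv" -> buffer=eR?????hVZv?? -> prefix_len=2
Fragment 3: offset=11 data="br" -> buffer=eR?????hVZvbr -> prefix_len=2
Fragment 4: offset=2 data="DsLix" -> buffer=eRDsLixhVZvbr -> prefix_len=13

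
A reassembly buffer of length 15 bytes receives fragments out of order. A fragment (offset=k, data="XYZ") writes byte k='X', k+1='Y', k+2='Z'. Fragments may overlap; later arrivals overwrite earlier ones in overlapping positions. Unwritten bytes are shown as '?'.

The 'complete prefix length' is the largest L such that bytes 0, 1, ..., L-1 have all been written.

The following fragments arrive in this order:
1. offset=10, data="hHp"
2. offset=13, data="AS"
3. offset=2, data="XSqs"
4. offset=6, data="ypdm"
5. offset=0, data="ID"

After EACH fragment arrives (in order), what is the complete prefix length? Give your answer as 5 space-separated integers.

Answer: 0 0 0 0 15

Derivation:
Fragment 1: offset=10 data="hHp" -> buffer=??????????hHp?? -> prefix_len=0
Fragment 2: offset=13 data="AS" -> buffer=??????????hHpAS -> prefix_len=0
Fragment 3: offset=2 data="XSqs" -> buffer=??XSqs????hHpAS -> prefix_len=0
Fragment 4: offset=6 data="ypdm" -> buffer=??XSqsypdmhHpAS -> prefix_len=0
Fragment 5: offset=0 data="ID" -> buffer=IDXSqsypdmhHpAS -> prefix_len=15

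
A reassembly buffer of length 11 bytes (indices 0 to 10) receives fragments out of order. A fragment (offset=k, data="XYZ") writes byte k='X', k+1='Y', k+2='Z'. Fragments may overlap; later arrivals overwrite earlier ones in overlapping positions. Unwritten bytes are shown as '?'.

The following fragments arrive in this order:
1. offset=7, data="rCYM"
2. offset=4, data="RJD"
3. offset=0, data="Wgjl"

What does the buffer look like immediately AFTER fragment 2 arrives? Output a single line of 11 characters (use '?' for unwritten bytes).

Answer: ????RJDrCYM

Derivation:
Fragment 1: offset=7 data="rCYM" -> buffer=???????rCYM
Fragment 2: offset=4 data="RJD" -> buffer=????RJDrCYM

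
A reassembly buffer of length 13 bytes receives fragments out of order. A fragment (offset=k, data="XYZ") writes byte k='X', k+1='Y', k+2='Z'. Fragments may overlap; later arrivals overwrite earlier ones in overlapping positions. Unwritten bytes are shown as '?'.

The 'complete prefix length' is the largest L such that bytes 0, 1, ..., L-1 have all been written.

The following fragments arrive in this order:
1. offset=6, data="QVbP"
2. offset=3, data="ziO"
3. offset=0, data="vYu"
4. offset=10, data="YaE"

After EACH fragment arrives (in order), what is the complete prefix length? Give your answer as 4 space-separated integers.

Fragment 1: offset=6 data="QVbP" -> buffer=??????QVbP??? -> prefix_len=0
Fragment 2: offset=3 data="ziO" -> buffer=???ziOQVbP??? -> prefix_len=0
Fragment 3: offset=0 data="vYu" -> buffer=vYuziOQVbP??? -> prefix_len=10
Fragment 4: offset=10 data="YaE" -> buffer=vYuziOQVbPYaE -> prefix_len=13

Answer: 0 0 10 13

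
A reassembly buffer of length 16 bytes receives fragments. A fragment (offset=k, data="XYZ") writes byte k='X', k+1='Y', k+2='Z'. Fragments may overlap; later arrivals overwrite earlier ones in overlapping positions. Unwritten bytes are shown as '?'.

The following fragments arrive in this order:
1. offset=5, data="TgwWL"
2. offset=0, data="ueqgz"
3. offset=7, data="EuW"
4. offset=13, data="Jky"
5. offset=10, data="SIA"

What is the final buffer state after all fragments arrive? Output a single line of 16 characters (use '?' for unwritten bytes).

Answer: ueqgzTgEuWSIAJky

Derivation:
Fragment 1: offset=5 data="TgwWL" -> buffer=?????TgwWL??????
Fragment 2: offset=0 data="ueqgz" -> buffer=ueqgzTgwWL??????
Fragment 3: offset=7 data="EuW" -> buffer=ueqgzTgEuW??????
Fragment 4: offset=13 data="Jky" -> buffer=ueqgzTgEuW???Jky
Fragment 5: offset=10 data="SIA" -> buffer=ueqgzTgEuWSIAJky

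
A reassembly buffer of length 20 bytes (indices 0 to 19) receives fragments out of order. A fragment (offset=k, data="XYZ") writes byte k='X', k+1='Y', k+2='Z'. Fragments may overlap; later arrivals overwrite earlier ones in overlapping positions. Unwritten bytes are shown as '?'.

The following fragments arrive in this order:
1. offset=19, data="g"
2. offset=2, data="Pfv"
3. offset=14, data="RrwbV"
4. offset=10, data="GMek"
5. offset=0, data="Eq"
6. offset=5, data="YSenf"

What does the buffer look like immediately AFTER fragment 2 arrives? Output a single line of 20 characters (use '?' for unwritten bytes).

Fragment 1: offset=19 data="g" -> buffer=???????????????????g
Fragment 2: offset=2 data="Pfv" -> buffer=??Pfv??????????????g

Answer: ??Pfv??????????????g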